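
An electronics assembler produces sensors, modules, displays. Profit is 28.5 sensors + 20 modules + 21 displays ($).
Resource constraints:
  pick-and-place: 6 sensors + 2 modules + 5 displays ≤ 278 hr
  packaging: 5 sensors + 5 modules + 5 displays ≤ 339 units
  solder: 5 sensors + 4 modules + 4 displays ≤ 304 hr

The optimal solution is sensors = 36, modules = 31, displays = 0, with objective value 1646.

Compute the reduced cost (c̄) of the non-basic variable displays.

-2

Binding: pick-and-place and solder. Non-binding: packaging (4 unused).
Slack constraints have shadow price 0 (complementary slackness).
Dual feasibility on the basic columns requires 6·y_pick-and-place + 5·y_solder = 28.5, 2·y_pick-and-place + 4·y_solder = 20.
This yields shadow prices y_pick-and-place = 1, y_solder = 4.5.
Reduced cost of displays: c₃ − yᵀa₃ = 21 − (1·5 + 4.5·4) = 21 − 23 = -2.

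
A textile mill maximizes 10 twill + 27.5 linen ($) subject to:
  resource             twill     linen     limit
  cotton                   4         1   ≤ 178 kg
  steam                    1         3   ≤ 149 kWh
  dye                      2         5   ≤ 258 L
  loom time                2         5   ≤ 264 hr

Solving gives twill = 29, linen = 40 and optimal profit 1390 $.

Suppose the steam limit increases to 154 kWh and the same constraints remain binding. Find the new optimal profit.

Check each constraint at x*: cotton 156/178 (slack 22); steam 149/149 (tight); dye 258/258 (tight); loom time 258/264 (slack 6).
Since cotton, loom time are not tight, their duals are 0.
The binding rows give the dual system: 1·y_steam + 2·y_dye = 10 and 3·y_steam + 5·y_dye = 27.5.
→ y_steam = 5 and y_dye = 2.5.
Δz = y_steam·Δb = 5 × (5) = 25, so new z* = 1390 + 25 = 1415.

1415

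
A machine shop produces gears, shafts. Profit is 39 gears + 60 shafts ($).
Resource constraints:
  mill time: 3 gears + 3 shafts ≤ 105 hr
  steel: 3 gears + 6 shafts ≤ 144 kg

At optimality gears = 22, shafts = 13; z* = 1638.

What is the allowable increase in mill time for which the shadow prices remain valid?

39

Binding constraints: mill time, steel. The basis is B = [[3,3],[3,6]] with det 9.
Per unit increase in mill time, x* moves by d = (0.6667, -0.3333).
The basis stays optimal until shafts reaches 0; allowable increase = 39 hr.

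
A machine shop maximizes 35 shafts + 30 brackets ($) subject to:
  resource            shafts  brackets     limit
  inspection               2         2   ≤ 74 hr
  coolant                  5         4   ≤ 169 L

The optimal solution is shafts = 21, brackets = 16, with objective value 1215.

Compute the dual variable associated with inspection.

5

Check each constraint at x*: inspection 74/74 (tight); coolant 169/169 (tight).
From A_Bᵀ y = c: 2·y_inspection + 5·y_coolant = 35; 2·y_inspection + 4·y_coolant = 30.
Solving: y_inspection = 5, y_coolant = 5.
Shadow price of inspection = 5.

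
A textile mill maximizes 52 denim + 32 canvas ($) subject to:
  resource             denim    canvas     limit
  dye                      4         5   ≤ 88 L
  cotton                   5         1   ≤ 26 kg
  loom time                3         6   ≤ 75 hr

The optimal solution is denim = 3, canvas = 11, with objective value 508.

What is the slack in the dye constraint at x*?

21

dye used = 4·3 + 5·11 = 67; slack = 88 − 67 = 21.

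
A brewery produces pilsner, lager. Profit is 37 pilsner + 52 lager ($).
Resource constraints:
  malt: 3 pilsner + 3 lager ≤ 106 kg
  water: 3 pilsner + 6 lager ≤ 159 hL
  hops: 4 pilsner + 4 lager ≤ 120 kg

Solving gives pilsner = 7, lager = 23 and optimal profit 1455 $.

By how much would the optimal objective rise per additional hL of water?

5

At the optimum: malt uses 90 of 106 (slack = 16); water uses 159 of 159 (binding); hops uses 120 of 120 (binding).
Slack constraints have shadow price 0 (complementary slackness).
Dual feasibility on the basic columns requires 3·y_water + 4·y_hops = 37, 6·y_water + 4·y_hops = 52.
→ y_water = 5 and y_hops = 5.5.
Shadow price of water = 5.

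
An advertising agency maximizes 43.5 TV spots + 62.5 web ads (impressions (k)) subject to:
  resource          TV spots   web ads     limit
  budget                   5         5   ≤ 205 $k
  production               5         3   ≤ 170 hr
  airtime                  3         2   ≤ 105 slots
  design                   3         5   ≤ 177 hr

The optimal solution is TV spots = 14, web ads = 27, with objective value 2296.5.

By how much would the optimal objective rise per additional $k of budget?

3

At the optimum: budget uses 205 of 205 (binding); production uses 151 of 170 (slack = 19); airtime uses 96 of 105 (slack = 9); design uses 177 of 177 (binding).
Slack constraints have shadow price 0 (complementary slackness).
The binding rows give the dual system: 5·y_budget + 3·y_design = 43.5 and 5·y_budget + 5·y_design = 62.5.
Solving: y_budget = 3, y_design = 9.5.
Shadow price of budget = 3.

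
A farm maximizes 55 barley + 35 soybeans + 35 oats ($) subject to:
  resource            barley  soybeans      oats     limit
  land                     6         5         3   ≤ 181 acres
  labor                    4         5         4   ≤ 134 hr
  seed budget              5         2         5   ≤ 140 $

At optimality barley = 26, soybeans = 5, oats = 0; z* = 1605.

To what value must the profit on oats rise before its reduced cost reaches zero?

40

Check each constraint at x*: land 181/181 (tight); labor 129/134 (slack 5); seed budget 140/140 (tight).
Since labor is not tight, its dual is 0.
From A_Bᵀ y = c: 6·y_land + 5·y_seed budget = 55; 5·y_land + 2·y_seed budget = 35.
This yields shadow prices y_land = 5, y_seed budget = 5.
oats enters the basis when its profit ≥ yᵀa₃ = 5·3 + 5·5 = 40.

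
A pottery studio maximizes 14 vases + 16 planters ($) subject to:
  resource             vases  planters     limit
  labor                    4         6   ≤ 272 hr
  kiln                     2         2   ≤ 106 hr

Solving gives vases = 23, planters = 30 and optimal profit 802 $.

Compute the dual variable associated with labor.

Check each constraint at x*: labor 272/272 (tight); kiln 106/106 (tight).
The binding rows give the dual system: 4·y_labor + 2·y_kiln = 14 and 6·y_labor + 2·y_kiln = 16.
This yields shadow prices y_labor = 1, y_kiln = 5.
Shadow price of labor = 1.

1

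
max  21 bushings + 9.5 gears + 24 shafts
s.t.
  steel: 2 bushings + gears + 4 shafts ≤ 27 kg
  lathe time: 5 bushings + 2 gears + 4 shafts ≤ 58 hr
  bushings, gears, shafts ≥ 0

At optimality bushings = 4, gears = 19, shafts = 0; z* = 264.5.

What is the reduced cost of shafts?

-6

Check each constraint at x*: steel 27/27 (tight); lathe time 58/58 (tight).
Dual feasibility on the basic columns requires 2·y_steel + 5·y_lathe time = 21, 1·y_steel + 2·y_lathe time = 9.5.
→ y_steel = 5.5 and y_lathe time = 2.
Reduced cost of shafts: c₃ − yᵀa₃ = 24 − (5.5·4 + 2·4) = 24 − 30 = -6.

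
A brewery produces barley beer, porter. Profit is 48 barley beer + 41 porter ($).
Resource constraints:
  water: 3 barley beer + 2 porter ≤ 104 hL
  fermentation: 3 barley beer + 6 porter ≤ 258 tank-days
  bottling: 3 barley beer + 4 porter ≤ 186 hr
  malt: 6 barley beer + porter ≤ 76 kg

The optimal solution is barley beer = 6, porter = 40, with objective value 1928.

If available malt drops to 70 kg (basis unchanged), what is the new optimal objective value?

1898

Binding: fermentation and malt. Non-binding: water (6 unused), bottling (8 unused).
Since water, bottling are not tight, their duals are 0.
The binding rows give the dual system: 3·y_fermentation + 6·y_malt = 48 and 6·y_fermentation + 1·y_malt = 41.
Solving: y_fermentation = 6, y_malt = 5.
Δz = y_malt·Δb = 5 × (-6) = -30, so new z* = 1928 − 30 = 1898.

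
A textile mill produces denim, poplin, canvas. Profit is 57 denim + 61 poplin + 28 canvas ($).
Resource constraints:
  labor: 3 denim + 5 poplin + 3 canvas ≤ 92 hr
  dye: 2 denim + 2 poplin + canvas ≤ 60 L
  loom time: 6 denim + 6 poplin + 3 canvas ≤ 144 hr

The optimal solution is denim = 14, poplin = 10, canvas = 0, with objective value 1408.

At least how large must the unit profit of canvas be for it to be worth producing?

31.5

At the optimum: labor uses 92 of 92 (binding); dye uses 48 of 60 (slack = 12); loom time uses 144 of 144 (binding).
Since dye is not tight, its dual is 0.
The binding rows give the dual system: 3·y_labor + 6·y_loom time = 57 and 5·y_labor + 6·y_loom time = 61.
This yields shadow prices y_labor = 2, y_loom time = 8.5.
canvas enters the basis when its profit ≥ yᵀa₃ = 2·3 + 8.5·3 = 31.5.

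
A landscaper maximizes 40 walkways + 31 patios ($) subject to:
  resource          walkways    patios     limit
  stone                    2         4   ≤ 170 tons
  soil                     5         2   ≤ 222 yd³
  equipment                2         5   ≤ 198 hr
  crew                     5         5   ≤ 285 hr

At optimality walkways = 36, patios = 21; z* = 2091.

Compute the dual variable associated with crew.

At the optimum: stone uses 156 of 170 (slack = 14); soil uses 222 of 222 (binding); equipment uses 177 of 198 (slack = 21); crew uses 285 of 285 (binding).
Since stone, equipment are not tight, their duals are 0.
From A_Bᵀ y = c: 5·y_soil + 5·y_crew = 40; 2·y_soil + 5·y_crew = 31.
Solving: y_soil = 3, y_crew = 5.
Shadow price of crew = 5.

5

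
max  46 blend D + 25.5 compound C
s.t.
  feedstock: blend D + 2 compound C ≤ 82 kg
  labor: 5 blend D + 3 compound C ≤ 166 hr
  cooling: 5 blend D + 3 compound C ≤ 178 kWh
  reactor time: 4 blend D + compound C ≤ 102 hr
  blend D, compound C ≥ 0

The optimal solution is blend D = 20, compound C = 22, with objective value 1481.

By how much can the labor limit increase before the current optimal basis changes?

Binding constraints: labor, reactor time. The basis is B = [[5,3],[4,1]] with det -7.
Per unit increase in labor, x* moves by d = (-0.1429, 0.5714).
The basis stays optimal until cooling becomes binding; allowable increase = 12 hr.

12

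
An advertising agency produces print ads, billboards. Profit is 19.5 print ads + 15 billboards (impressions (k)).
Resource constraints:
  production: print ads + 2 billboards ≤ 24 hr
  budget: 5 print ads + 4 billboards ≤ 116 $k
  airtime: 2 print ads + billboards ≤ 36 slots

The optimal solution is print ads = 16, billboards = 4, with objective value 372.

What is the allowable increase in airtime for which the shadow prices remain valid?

Binding constraints: production, airtime. The basis is B = [[1,2],[2,1]] with det -3.
Per unit increase in airtime, x* moves by d = (0.6667, -0.3333).
The basis stays optimal until budget becomes binding; allowable increase = 10 slots.

10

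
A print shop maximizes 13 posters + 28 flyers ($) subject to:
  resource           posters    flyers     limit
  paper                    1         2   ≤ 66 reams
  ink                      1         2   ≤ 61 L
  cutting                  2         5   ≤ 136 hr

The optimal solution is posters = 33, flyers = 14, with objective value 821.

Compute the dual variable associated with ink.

9

At the optimum: paper uses 61 of 66 (slack = 5); ink uses 61 of 61 (binding); cutting uses 136 of 136 (binding).
By complementary slackness, y = 0 for the non-binding constraint.
Dual feasibility on the basic columns requires 1·y_ink + 2·y_cutting = 13, 2·y_ink + 5·y_cutting = 28.
This yields shadow prices y_ink = 9, y_cutting = 2.
Shadow price of ink = 9.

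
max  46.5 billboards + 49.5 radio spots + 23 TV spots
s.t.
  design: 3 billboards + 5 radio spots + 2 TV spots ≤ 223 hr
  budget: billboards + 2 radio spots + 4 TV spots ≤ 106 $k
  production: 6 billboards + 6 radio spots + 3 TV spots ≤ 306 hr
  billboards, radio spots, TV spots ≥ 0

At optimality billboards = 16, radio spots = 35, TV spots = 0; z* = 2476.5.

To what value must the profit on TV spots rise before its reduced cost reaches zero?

24

At the optimum: design uses 223 of 223 (binding); budget uses 86 of 106 (slack = 20); production uses 306 of 306 (binding).
By complementary slackness, y = 0 for the non-binding constraint.
The binding rows give the dual system: 3·y_design + 6·y_production = 46.5 and 5·y_design + 6·y_production = 49.5.
→ y_design = 1.5 and y_production = 7.
TV spots enters the basis when its profit ≥ yᵀa₃ = 1.5·2 + 7·3 = 24.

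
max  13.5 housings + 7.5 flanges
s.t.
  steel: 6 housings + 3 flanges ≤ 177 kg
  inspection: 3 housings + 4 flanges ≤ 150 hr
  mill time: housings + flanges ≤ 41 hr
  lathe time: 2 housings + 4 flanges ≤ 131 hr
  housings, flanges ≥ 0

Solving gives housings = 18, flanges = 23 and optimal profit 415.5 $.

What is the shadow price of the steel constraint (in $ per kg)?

At the optimum: steel uses 177 of 177 (binding); inspection uses 146 of 150 (slack = 4); mill time uses 41 of 41 (binding); lathe time uses 128 of 131 (slack = 3).
Since inspection, lathe time are not tight, their duals are 0.
Dual feasibility on the basic columns requires 6·y_steel + 1·y_mill time = 13.5, 3·y_steel + 1·y_mill time = 7.5.
→ y_steel = 2 and y_mill time = 1.5.
Shadow price of steel = 2.

2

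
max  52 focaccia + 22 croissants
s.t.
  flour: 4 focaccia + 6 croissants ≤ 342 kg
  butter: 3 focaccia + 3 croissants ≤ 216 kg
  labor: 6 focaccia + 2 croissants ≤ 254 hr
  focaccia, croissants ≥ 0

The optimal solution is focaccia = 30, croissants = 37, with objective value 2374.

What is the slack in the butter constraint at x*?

15

butter used = 3·30 + 3·37 = 201; slack = 216 − 201 = 15.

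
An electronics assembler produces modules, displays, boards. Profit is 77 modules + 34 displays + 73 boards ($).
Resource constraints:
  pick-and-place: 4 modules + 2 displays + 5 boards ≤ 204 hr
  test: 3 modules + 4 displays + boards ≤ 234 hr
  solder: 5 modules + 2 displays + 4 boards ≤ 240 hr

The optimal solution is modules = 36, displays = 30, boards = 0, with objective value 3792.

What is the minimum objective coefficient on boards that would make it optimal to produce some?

Check each constraint at x*: pick-and-place 204/204 (tight); test 228/234 (slack 6); solder 240/240 (tight).
Slack constraints have shadow price 0 (complementary slackness).
Dual feasibility on the basic columns requires 4·y_pick-and-place + 5·y_solder = 77, 2·y_pick-and-place + 2·y_solder = 34.
This yields shadow prices y_pick-and-place = 8, y_solder = 9.
boards enters the basis when its profit ≥ yᵀa₃ = 8·5 + 9·4 = 76.

76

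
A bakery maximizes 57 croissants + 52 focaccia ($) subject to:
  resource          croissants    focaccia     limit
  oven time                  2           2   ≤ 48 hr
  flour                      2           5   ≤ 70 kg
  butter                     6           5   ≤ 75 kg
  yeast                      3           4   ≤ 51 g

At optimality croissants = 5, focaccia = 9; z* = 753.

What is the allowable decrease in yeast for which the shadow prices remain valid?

13.5

Binding constraints: butter, yeast. The basis is B = [[6,5],[3,4]] with det 9.
Per unit decrease in yeast, x* moves by d = (0.5556, -0.6667).
The basis stays optimal until focaccia reaches 0; allowable decrease = 13.5 g.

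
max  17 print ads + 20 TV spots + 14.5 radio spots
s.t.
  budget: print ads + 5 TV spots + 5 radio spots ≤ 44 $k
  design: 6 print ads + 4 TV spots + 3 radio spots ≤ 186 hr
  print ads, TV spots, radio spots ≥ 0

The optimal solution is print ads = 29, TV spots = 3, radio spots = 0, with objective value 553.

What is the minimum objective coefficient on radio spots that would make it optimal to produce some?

17.5

Both budget and design are binding at x*.
The binding rows give the dual system: 1·y_budget + 6·y_design = 17 and 5·y_budget + 4·y_design = 20.
→ y_budget = 2 and y_design = 2.5.
radio spots enters the basis when its profit ≥ yᵀa₃ = 2·5 + 2.5·3 = 17.5.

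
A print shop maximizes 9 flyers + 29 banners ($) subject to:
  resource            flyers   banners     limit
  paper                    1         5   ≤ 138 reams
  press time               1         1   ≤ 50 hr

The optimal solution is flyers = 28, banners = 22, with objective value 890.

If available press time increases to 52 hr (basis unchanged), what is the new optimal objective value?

898

At the optimum: paper uses 138 of 138 (binding); press time uses 50 of 50 (binding).
The binding rows give the dual system: 1·y_paper + 1·y_press time = 9 and 5·y_paper + 1·y_press time = 29.
This yields shadow prices y_paper = 5, y_press time = 4.
Δz = y_press time·Δb = 4 × (2) = 8, so new z* = 890 + 8 = 898.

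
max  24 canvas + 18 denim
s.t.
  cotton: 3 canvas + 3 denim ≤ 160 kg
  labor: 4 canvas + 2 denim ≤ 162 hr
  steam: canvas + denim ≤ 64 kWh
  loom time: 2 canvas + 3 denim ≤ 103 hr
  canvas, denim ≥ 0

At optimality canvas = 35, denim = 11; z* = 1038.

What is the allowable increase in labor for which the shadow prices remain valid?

44

Binding constraints: labor, loom time. The basis is B = [[4,2],[2,3]] with det 8.
Per unit increase in labor, x* moves by d = (0.375, -0.25).
The basis stays optimal until denim reaches 0; allowable increase = 44 hr.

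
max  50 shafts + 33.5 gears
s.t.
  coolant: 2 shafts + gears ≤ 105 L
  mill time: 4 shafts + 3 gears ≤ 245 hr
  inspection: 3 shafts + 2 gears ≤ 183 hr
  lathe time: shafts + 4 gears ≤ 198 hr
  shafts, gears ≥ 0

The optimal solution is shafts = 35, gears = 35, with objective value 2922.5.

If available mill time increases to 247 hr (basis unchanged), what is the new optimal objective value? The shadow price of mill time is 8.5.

2939.5

Δb = 2, so new z* = 2922.5 + (8.5)·(2) = 2922.5 + 17 = 2939.5.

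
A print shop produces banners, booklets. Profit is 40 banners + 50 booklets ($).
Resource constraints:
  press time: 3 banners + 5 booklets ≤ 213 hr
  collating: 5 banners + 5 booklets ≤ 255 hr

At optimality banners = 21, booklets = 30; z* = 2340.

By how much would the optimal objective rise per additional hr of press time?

5

Both press time and collating are binding at x*.
Dual feasibility on the basic columns requires 3·y_press time + 5·y_collating = 40, 5·y_press time + 5·y_collating = 50.
→ y_press time = 5 and y_collating = 5.
Shadow price of press time = 5.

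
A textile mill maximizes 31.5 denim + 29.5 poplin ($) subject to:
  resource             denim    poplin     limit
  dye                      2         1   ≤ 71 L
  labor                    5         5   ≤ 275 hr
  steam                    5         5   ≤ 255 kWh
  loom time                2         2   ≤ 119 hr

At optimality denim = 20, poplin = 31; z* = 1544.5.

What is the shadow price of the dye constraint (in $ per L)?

Binding: dye and steam. Non-binding: labor (20 unused), loom time (17 unused).
Since labor, loom time are not tight, their duals are 0.
From A_Bᵀ y = c: 2·y_dye + 5·y_steam = 31.5; 1·y_dye + 5·y_steam = 29.5.
This yields shadow prices y_dye = 2, y_steam = 5.5.
Shadow price of dye = 2.

2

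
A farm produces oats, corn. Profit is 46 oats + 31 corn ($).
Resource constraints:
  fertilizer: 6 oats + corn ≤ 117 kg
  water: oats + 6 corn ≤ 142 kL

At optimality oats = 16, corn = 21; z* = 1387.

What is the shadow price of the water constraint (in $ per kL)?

Both fertilizer and water are binding at x*.
The binding rows give the dual system: 6·y_fertilizer + 1·y_water = 46 and 1·y_fertilizer + 6·y_water = 31.
→ y_fertilizer = 7 and y_water = 4.
Shadow price of water = 4.

4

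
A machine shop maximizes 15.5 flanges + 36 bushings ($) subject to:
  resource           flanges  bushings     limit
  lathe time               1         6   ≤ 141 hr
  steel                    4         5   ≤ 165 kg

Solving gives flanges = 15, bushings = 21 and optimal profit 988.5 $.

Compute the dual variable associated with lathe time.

3.5

Both lathe time and steel are binding at x*.
Dual feasibility on the basic columns requires 1·y_lathe time + 4·y_steel = 15.5, 6·y_lathe time + 5·y_steel = 36.
→ y_lathe time = 3.5 and y_steel = 3.
Shadow price of lathe time = 3.5.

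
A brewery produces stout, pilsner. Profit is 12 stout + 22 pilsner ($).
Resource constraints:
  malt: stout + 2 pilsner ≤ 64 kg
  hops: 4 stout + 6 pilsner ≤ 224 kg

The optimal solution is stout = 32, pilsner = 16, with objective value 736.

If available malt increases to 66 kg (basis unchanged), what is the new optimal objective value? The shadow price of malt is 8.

Δb = 2, so new z* = 736 + (8)·(2) = 736 + 16 = 752.

752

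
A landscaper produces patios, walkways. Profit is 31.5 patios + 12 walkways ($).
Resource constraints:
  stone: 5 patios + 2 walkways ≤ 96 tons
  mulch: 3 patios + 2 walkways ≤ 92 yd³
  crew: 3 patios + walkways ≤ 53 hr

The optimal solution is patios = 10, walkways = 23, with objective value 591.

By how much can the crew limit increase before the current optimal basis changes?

4.6

Binding constraints: stone, crew. The basis is B = [[5,2],[3,1]] with det -1.
Per unit increase in crew, x* moves by d = (2, -5).
The basis stays optimal until walkways reaches 0; allowable increase = 4.6 hr.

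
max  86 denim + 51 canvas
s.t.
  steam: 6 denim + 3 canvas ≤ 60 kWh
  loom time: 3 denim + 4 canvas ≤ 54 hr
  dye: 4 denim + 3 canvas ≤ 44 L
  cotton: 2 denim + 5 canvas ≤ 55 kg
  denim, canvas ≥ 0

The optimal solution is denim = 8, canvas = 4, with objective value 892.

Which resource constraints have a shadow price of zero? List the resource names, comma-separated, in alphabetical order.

steam: 60/60 (binding)
loom time: 40/54 (slack 14)
dye: 44/44 (binding)
cotton: 36/55 (slack 19)
By complementary slackness, a constraint with positive slack has shadow price 0 → cotton, loom time.

cotton, loom time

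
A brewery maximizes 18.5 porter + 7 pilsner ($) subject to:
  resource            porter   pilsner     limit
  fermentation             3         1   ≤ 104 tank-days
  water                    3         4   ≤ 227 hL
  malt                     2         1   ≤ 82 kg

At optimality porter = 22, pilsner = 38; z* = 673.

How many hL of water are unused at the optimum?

9

water used = 3·22 + 4·38 = 218; slack = 227 − 218 = 9.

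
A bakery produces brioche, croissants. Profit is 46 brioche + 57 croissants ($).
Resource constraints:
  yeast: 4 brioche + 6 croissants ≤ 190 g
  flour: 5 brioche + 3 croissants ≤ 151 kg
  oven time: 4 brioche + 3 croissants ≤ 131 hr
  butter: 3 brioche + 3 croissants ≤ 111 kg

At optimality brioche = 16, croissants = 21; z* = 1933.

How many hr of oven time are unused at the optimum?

oven time used = 4·16 + 3·21 = 127; slack = 131 − 127 = 4.

4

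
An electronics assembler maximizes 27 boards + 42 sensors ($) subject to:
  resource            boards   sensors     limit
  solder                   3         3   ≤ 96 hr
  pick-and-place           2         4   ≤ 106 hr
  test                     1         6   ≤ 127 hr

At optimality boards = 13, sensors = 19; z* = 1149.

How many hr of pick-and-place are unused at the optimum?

4

pick-and-place used = 2·13 + 4·19 = 102; slack = 106 − 102 = 4.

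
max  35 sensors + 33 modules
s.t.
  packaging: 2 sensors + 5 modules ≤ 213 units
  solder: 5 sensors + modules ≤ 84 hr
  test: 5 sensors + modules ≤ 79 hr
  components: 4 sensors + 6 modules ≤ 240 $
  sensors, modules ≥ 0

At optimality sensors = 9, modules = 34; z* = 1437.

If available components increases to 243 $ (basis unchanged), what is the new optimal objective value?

At the optimum: packaging uses 188 of 213 (slack = 25); solder uses 79 of 84 (slack = 5); test uses 79 of 79 (binding); components uses 240 of 240 (binding).
By complementary slackness, y = 0 for the non-binding constraints.
The binding rows give the dual system: 5·y_test + 4·y_components = 35 and 1·y_test + 6·y_components = 33.
→ y_test = 3 and y_components = 5.
Δz = y_components·Δb = 5 × (3) = 15, so new z* = 1437 + 15 = 1452.

1452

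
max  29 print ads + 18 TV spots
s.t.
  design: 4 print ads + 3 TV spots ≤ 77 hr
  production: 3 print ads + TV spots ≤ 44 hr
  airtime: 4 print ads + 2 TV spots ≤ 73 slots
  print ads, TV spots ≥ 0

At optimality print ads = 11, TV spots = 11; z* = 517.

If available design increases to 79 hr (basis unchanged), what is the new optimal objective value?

527

Check each constraint at x*: design 77/77 (tight); production 44/44 (tight); airtime 66/73 (slack 7).
By complementary slackness, y = 0 for the non-binding constraint.
Dual feasibility on the basic columns requires 4·y_design + 3·y_production = 29, 3·y_design + 1·y_production = 18.
Solving: y_design = 5, y_production = 3.
Δz = y_design·Δb = 5 × (2) = 10, so new z* = 517 + 10 = 527.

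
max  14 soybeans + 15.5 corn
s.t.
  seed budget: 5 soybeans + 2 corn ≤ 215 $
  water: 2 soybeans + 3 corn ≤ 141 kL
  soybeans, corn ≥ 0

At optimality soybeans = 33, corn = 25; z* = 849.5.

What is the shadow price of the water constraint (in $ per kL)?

Check each constraint at x*: seed budget 215/215 (tight); water 141/141 (tight).
Dual feasibility on the basic columns requires 5·y_seed budget + 2·y_water = 14, 2·y_seed budget + 3·y_water = 15.5.
This yields shadow prices y_seed budget = 1, y_water = 4.5.
Shadow price of water = 4.5.

4.5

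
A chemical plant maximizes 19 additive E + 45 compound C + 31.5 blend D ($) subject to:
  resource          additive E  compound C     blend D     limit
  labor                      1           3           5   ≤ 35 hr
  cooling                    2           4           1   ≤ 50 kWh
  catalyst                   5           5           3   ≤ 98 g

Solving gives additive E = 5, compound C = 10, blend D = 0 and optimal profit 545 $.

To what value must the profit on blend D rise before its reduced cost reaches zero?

41

Check each constraint at x*: labor 35/35 (tight); cooling 50/50 (tight); catalyst 75/98 (slack 23).
Since catalyst is not tight, its dual is 0.
From A_Bᵀ y = c: 1·y_labor + 2·y_cooling = 19; 3·y_labor + 4·y_cooling = 45.
→ y_labor = 7 and y_cooling = 6.
blend D enters the basis when its profit ≥ yᵀa₃ = 7·5 + 6·1 = 41.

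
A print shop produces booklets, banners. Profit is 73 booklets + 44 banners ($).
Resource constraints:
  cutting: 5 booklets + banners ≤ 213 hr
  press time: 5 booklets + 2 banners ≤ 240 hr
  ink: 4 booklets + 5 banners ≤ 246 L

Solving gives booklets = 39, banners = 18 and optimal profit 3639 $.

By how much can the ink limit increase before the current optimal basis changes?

37.8

Binding constraints: cutting, ink. The basis is B = [[5,1],[4,5]] with det 21.
Per unit increase in ink, x* moves by d = (-0.0476, 0.2381).
The basis stays optimal until press time becomes binding; allowable increase = 37.8 L.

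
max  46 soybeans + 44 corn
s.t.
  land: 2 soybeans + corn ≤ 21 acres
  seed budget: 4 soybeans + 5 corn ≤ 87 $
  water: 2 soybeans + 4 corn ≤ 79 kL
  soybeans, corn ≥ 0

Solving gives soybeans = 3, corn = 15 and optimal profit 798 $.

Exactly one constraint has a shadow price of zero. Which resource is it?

water

land: 21/21 (binding)
seed budget: 87/87 (binding)
water: 66/79 (slack 13)
By complementary slackness, a constraint with positive slack has shadow price 0 → water.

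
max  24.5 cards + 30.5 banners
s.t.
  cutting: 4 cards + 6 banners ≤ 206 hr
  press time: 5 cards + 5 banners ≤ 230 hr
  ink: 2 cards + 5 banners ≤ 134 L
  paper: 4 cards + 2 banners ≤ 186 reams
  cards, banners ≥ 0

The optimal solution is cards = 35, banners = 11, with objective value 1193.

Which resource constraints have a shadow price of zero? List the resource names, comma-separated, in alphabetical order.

cutting: 206/206 (binding)
press time: 230/230 (binding)
ink: 125/134 (slack 9)
paper: 162/186 (slack 24)
By complementary slackness, a constraint with positive slack has shadow price 0 → ink, paper.

ink, paper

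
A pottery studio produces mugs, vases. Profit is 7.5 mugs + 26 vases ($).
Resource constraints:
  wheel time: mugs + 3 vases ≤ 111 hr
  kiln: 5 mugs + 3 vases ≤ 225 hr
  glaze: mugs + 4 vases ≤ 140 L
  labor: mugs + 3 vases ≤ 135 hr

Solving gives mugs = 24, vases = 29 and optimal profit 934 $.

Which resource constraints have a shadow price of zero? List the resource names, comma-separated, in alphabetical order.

wheel time: 111/111 (binding)
kiln: 207/225 (slack 18)
glaze: 140/140 (binding)
labor: 111/135 (slack 24)
By complementary slackness, a constraint with positive slack has shadow price 0 → kiln, labor.

kiln, labor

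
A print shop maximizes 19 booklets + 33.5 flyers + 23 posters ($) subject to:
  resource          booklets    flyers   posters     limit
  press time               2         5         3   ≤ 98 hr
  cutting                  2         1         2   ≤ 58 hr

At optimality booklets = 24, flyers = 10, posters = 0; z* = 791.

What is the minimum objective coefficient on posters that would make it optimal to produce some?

At the optimum: press time uses 98 of 98 (binding); cutting uses 58 of 58 (binding).
From A_Bᵀ y = c: 2·y_press time + 2·y_cutting = 19; 5·y_press time + 1·y_cutting = 33.5.
This yields shadow prices y_press time = 6, y_cutting = 3.5.
posters enters the basis when its profit ≥ yᵀa₃ = 6·3 + 3.5·2 = 25.

25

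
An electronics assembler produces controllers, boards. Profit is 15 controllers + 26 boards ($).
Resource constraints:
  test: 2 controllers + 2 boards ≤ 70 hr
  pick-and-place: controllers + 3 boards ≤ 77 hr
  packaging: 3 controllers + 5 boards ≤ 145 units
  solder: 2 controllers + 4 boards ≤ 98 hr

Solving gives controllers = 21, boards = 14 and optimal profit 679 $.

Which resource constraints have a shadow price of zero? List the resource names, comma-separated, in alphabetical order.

packaging, pick-and-place

test: 70/70 (binding)
pick-and-place: 63/77 (slack 14)
packaging: 133/145 (slack 12)
solder: 98/98 (binding)
By complementary slackness, a constraint with positive slack has shadow price 0 → packaging, pick-and-place.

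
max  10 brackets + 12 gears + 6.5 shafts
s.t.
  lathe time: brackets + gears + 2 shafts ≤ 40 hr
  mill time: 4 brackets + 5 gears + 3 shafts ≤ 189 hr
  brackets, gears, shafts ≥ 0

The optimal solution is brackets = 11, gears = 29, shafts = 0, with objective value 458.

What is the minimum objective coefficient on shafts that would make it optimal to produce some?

10

Both lathe time and mill time are binding at x*.
The binding rows give the dual system: 1·y_lathe time + 4·y_mill time = 10 and 1·y_lathe time + 5·y_mill time = 12.
Solving: y_lathe time = 2, y_mill time = 2.
shafts enters the basis when its profit ≥ yᵀa₃ = 2·2 + 2·3 = 10.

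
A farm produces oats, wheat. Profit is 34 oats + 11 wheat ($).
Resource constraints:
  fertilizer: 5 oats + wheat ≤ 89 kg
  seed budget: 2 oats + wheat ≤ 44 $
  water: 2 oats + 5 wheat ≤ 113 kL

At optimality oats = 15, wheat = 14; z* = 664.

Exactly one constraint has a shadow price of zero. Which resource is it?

water

fertilizer: 89/89 (binding)
seed budget: 44/44 (binding)
water: 100/113 (slack 13)
By complementary slackness, a constraint with positive slack has shadow price 0 → water.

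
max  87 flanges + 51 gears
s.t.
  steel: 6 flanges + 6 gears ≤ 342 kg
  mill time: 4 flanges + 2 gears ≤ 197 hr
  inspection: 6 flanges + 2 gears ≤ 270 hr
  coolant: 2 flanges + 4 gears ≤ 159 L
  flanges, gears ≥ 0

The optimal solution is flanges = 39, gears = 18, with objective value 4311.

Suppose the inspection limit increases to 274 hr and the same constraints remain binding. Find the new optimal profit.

Binding: steel and inspection. Non-binding: mill time (5 unused), coolant (9 unused).
Since mill time, coolant are not tight, their duals are 0.
The binding rows give the dual system: 6·y_steel + 6·y_inspection = 87 and 6·y_steel + 2·y_inspection = 51.
Solving: y_steel = 5.5, y_inspection = 9.
Δz = y_inspection·Δb = 9 × (4) = 36, so new z* = 4311 + 36 = 4347.

4347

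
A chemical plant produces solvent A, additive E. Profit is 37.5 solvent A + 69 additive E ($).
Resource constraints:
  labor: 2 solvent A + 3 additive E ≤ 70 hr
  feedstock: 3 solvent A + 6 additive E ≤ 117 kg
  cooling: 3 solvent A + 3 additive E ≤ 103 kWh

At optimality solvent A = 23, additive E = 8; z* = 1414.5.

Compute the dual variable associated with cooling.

At the optimum: labor uses 70 of 70 (binding); feedstock uses 117 of 117 (binding); cooling uses 93 of 103 (slack = 10).
Slack constraints have shadow price 0 (complementary slackness).
The binding rows give the dual system: 2·y_labor + 3·y_feedstock = 37.5 and 3·y_labor + 6·y_feedstock = 69.
→ y_labor = 6 and y_feedstock = 8.5.
Shadow price of cooling = 0.

0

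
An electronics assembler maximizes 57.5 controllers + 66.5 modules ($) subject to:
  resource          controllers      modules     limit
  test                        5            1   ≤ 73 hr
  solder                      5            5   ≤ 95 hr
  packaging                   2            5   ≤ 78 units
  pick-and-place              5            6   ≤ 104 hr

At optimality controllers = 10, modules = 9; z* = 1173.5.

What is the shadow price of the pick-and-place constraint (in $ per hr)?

9

At the optimum: test uses 59 of 73 (slack = 14); solder uses 95 of 95 (binding); packaging uses 65 of 78 (slack = 13); pick-and-place uses 104 of 104 (binding).
Since test, packaging are not tight, their duals are 0.
Dual feasibility on the basic columns requires 5·y_solder + 5·y_pick-and-place = 57.5, 5·y_solder + 6·y_pick-and-place = 66.5.
Solving: y_solder = 2.5, y_pick-and-place = 9.
Shadow price of pick-and-place = 9.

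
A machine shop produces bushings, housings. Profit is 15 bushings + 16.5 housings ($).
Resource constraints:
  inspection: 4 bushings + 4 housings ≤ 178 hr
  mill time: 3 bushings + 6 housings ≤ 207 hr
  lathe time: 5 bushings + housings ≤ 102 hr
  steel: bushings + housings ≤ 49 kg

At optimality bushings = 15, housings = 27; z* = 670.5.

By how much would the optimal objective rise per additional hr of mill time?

2.5

At the optimum: inspection uses 168 of 178 (slack = 10); mill time uses 207 of 207 (binding); lathe time uses 102 of 102 (binding); steel uses 42 of 49 (slack = 7).
By complementary slackness, y = 0 for the non-binding constraints.
The binding rows give the dual system: 3·y_mill time + 5·y_lathe time = 15 and 6·y_mill time + 1·y_lathe time = 16.5.
Solving: y_mill time = 2.5, y_lathe time = 1.5.
Shadow price of mill time = 2.5.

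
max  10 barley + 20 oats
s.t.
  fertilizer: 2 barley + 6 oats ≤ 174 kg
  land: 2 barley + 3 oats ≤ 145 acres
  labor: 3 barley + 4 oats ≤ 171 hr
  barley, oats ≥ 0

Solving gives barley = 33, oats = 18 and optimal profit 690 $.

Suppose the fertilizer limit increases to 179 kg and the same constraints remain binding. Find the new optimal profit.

At the optimum: fertilizer uses 174 of 174 (binding); land uses 120 of 145 (slack = 25); labor uses 171 of 171 (binding).
Slack constraints have shadow price 0 (complementary slackness).
Dual feasibility on the basic columns requires 2·y_fertilizer + 3·y_labor = 10, 6·y_fertilizer + 4·y_labor = 20.
→ y_fertilizer = 2 and y_labor = 2.
Δz = y_fertilizer·Δb = 2 × (5) = 10, so new z* = 690 + 10 = 700.

700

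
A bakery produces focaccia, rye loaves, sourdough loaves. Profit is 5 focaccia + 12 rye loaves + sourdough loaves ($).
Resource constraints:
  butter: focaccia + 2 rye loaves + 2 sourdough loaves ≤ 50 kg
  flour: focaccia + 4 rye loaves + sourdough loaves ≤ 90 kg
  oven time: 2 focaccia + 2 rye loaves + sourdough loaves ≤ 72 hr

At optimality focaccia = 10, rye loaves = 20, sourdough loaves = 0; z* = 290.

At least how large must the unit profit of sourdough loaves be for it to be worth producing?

Binding: butter and flour. Non-binding: oven time (12 unused).
Since oven time is not tight, its dual is 0.
From A_Bᵀ y = c: 1·y_butter + 1·y_flour = 5; 2·y_butter + 4·y_flour = 12.
→ y_butter = 4 and y_flour = 1.
sourdough loaves enters the basis when its profit ≥ yᵀa₃ = 4·2 + 1·1 = 9.

9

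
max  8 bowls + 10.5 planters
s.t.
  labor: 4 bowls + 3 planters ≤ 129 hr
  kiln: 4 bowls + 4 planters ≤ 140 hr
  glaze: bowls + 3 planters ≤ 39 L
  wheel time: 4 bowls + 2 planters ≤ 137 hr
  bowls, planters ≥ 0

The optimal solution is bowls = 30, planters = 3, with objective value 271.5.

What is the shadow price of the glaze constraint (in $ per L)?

Binding: labor and glaze. Non-binding: kiln (8 unused), wheel time (11 unused).
Since kiln, wheel time are not tight, their duals are 0.
The binding rows give the dual system: 4·y_labor + 1·y_glaze = 8 and 3·y_labor + 3·y_glaze = 10.5.
This yields shadow prices y_labor = 1.5, y_glaze = 2.
Shadow price of glaze = 2.

2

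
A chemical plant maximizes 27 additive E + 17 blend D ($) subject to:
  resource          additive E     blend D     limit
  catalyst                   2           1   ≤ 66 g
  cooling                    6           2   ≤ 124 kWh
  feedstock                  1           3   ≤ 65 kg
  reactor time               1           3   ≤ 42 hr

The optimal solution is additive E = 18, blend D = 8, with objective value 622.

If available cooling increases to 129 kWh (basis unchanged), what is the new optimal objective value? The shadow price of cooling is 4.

642

Δb = 5, so new z* = 622 + (4)·(5) = 622 + 20 = 642.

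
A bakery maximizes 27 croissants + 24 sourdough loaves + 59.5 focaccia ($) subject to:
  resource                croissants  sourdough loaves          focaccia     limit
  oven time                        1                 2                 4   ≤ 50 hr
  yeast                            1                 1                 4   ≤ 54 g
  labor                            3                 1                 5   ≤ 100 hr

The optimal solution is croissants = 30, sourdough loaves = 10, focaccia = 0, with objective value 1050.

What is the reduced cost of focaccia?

Check each constraint at x*: oven time 50/50 (tight); yeast 40/54 (slack 14); labor 100/100 (tight).
By complementary slackness, y = 0 for the non-binding constraint.
Dual feasibility on the basic columns requires 1·y_oven time + 3·y_labor = 27, 2·y_oven time + 1·y_labor = 24.
This yields shadow prices y_oven time = 9, y_labor = 6.
Reduced cost of focaccia: c₃ − yᵀa₃ = 59.5 − (9·4 + 6·5) = 59.5 − 66 = -6.5.

-6.5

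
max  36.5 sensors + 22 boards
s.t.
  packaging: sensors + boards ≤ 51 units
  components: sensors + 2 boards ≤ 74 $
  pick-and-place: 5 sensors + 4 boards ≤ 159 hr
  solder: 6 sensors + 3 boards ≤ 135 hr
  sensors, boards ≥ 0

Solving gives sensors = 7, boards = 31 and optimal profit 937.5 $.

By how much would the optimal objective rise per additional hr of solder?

4

Check each constraint at x*: packaging 38/51 (slack 13); components 69/74 (slack 5); pick-and-place 159/159 (tight); solder 135/135 (tight).
By complementary slackness, y = 0 for the non-binding constraints.
Dual feasibility on the basic columns requires 5·y_pick-and-place + 6·y_solder = 36.5, 4·y_pick-and-place + 3·y_solder = 22.
Solving: y_pick-and-place = 2.5, y_solder = 4.
Shadow price of solder = 4.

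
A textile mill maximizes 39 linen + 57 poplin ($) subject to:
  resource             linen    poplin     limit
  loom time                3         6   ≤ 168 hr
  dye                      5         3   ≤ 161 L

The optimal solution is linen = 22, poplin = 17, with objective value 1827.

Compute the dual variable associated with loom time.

Both loom time and dye are binding at x*.
From A_Bᵀ y = c: 3·y_loom time + 5·y_dye = 39; 6·y_loom time + 3·y_dye = 57.
→ y_loom time = 8 and y_dye = 3.
Shadow price of loom time = 8.

8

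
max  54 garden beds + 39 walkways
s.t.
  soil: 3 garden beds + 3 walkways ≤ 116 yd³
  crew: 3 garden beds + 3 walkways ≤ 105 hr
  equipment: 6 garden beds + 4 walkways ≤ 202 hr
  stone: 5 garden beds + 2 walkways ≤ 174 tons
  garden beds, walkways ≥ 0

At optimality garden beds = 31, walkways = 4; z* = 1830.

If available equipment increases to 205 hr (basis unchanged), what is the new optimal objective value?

At the optimum: soil uses 105 of 116 (slack = 11); crew uses 105 of 105 (binding); equipment uses 202 of 202 (binding); stone uses 163 of 174 (slack = 11).
Since soil, stone are not tight, their duals are 0.
From A_Bᵀ y = c: 3·y_crew + 6·y_equipment = 54; 3·y_crew + 4·y_equipment = 39.
→ y_crew = 3 and y_equipment = 7.5.
Δz = y_equipment·Δb = 7.5 × (3) = 22.5, so new z* = 1830 + 22.5 = 1852.5.

1852.5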